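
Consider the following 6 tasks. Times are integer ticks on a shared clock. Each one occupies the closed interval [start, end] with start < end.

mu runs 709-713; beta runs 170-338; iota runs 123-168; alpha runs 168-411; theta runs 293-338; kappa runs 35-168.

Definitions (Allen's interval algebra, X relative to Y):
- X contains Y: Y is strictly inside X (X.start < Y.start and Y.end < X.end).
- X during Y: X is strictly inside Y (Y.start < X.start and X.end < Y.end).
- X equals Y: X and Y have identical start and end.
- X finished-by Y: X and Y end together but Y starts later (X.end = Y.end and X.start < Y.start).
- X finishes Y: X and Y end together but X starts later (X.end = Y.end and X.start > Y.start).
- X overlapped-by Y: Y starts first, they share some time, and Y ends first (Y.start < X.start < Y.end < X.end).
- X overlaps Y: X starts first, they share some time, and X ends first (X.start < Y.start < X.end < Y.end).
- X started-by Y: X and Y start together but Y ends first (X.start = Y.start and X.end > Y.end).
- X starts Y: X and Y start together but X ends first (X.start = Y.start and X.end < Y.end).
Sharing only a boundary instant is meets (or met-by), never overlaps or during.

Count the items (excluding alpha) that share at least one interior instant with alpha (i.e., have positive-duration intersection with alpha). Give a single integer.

Target alpha = [168, 411].
beta [170, 338] → during → counts.
iota [123, 168] → meets → no.
kappa [35, 168] → meets → no.
mu [709, 713] → after → no.
theta [293, 338] → during → counts.
Total: 2.

2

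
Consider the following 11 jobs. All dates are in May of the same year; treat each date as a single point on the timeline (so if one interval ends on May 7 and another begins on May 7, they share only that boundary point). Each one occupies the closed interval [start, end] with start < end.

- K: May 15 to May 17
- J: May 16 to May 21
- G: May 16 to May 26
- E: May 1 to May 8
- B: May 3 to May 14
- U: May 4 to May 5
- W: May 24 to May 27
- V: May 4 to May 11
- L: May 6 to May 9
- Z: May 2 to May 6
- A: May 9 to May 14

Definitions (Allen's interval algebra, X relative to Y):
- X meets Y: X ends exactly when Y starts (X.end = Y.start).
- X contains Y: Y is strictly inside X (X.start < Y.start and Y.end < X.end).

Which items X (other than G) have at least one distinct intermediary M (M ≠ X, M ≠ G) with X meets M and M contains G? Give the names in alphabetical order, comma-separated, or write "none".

none

Target G = [May 16, May 26].
Intermediaries M with M contains G: none.
Union: none.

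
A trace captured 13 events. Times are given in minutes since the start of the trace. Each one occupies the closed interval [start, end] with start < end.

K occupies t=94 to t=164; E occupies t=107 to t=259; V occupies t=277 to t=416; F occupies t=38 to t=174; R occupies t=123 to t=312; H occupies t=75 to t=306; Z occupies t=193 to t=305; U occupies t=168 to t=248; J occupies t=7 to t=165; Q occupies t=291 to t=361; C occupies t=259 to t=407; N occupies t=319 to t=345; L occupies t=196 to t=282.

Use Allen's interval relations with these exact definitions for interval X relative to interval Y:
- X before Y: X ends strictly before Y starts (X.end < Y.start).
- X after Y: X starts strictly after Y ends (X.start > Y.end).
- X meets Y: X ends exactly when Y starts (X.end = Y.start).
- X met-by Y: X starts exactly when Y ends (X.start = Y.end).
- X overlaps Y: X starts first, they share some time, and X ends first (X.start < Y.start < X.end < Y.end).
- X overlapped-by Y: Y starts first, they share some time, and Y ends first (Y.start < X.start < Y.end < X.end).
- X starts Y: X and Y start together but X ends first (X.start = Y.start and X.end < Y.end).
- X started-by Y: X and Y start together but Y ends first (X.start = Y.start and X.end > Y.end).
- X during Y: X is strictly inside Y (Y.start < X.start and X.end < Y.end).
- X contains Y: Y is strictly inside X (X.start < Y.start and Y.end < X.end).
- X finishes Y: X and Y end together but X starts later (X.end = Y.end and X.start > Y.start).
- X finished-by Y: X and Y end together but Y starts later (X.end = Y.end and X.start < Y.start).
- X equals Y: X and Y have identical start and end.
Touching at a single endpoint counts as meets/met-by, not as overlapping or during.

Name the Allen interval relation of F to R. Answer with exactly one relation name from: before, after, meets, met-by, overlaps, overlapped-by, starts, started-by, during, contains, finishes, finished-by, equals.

F = [t=38, t=174]; R = [t=123, t=312].
Compare endpoints: F.start < R.start, F.start < R.end, F.end > R.start, F.end < R.end.
That pattern is 'overlaps'.

overlaps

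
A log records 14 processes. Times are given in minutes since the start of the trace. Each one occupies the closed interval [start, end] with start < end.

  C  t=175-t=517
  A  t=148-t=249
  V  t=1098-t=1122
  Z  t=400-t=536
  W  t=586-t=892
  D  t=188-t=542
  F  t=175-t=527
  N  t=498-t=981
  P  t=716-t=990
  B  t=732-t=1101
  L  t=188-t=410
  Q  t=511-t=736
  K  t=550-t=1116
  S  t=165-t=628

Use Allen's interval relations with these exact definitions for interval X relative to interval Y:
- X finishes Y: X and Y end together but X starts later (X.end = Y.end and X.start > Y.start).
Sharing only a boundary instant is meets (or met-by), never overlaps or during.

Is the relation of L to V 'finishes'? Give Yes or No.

L = [t=188, t=410], V = [t=1098, t=1122].
Actual relation of L to V: before.
Asked whether 'finishes' holds → No.

No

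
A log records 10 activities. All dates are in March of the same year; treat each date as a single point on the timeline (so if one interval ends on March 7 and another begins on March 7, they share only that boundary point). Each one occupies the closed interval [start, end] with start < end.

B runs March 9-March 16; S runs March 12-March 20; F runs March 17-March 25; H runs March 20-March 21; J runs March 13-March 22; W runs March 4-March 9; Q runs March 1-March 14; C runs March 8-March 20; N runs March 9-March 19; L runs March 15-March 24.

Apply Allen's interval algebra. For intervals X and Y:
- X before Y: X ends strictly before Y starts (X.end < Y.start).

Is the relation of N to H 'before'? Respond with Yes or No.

Yes

N = [March 9, March 19], H = [March 20, March 21].
Actual relation of N to H: before.
Asked whether 'before' holds → Yes.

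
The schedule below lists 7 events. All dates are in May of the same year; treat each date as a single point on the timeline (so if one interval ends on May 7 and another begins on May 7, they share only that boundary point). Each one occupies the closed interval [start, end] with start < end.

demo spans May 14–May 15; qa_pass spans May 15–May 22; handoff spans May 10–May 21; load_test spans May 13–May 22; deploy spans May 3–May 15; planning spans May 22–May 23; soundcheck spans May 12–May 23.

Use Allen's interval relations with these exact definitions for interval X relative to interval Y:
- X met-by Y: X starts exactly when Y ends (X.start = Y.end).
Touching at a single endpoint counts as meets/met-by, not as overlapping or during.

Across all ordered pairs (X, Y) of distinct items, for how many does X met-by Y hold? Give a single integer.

4

Checking all 42 ordered pairs for relation 'met-by'; matching pairs in alphabetical order:
(planning, load_test): planning met-by load_test ✓
(planning, qa_pass): planning met-by qa_pass ✓
(qa_pass, demo): qa_pass met-by demo ✓
(qa_pass, deploy): qa_pass met-by deploy ✓
Count: 4.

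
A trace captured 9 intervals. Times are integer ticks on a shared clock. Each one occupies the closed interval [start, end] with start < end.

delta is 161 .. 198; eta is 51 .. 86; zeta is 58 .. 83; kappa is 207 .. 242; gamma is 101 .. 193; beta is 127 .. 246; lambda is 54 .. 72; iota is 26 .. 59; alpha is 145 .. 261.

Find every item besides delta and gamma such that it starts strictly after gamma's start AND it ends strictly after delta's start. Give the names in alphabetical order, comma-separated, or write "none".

alpha, beta, kappa

Conditions: its start is strictly after gamma's start (X.start > 101) AND its end is strictly after delta's start (X.end > 161).
alpha: start 145 > 101? ✓; end 261 > 161? ✓ → yes.
beta: start 127 > 101? ✓; end 246 > 161? ✓ → yes.
eta: start 51 > 101? ✗; end 86 > 161? ✗ → no.
iota: start 26 > 101? ✗; end 59 > 161? ✗ → no.
kappa: start 207 > 101? ✓; end 242 > 161? ✓ → yes.
lambda: start 54 > 101? ✗; end 72 > 161? ✗ → no.
zeta: start 58 > 101? ✗; end 83 > 161? ✗ → no.
Result: alpha, beta, kappa.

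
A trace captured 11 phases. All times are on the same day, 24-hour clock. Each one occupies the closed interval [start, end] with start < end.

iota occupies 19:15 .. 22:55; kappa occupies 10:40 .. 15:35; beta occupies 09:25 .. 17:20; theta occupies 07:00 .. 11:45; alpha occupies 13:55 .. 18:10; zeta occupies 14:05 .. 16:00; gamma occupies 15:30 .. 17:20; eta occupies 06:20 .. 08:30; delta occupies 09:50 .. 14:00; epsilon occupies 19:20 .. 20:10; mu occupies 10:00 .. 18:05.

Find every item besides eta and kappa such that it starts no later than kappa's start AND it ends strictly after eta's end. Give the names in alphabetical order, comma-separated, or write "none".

Conditions: its start is no later than kappa's start (X.start <= 10:40) AND its end is strictly after eta's end (X.end > 08:30).
alpha: start 13:55 <= 10:40? ✗; end 18:10 > 08:30? ✓ → no.
beta: start 09:25 <= 10:40? ✓; end 17:20 > 08:30? ✓ → yes.
delta: start 09:50 <= 10:40? ✓; end 14:00 > 08:30? ✓ → yes.
epsilon: start 19:20 <= 10:40? ✗; end 20:10 > 08:30? ✓ → no.
gamma: start 15:30 <= 10:40? ✗; end 17:20 > 08:30? ✓ → no.
iota: start 19:15 <= 10:40? ✗; end 22:55 > 08:30? ✓ → no.
mu: start 10:00 <= 10:40? ✓; end 18:05 > 08:30? ✓ → yes.
theta: start 07:00 <= 10:40? ✓; end 11:45 > 08:30? ✓ → yes.
zeta: start 14:05 <= 10:40? ✗; end 16:00 > 08:30? ✓ → no.
Result: beta, delta, mu, theta.

beta, delta, mu, theta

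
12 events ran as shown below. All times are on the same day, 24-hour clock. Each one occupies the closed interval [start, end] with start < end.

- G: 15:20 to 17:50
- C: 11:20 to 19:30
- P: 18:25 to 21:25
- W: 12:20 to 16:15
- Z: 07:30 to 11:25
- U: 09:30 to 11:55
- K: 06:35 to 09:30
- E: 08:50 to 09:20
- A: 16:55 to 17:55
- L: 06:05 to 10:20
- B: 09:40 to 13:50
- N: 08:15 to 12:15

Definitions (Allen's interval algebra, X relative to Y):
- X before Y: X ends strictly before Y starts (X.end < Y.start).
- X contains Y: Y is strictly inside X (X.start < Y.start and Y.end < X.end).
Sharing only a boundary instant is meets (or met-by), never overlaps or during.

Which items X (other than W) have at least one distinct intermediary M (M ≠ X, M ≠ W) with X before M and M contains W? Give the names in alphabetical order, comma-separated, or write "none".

E, K, L

Target W = [12:20, 16:15].
Intermediaries M with M contains W: C.
Via C — items with X before C: E, K, L.
Union: E, K, L.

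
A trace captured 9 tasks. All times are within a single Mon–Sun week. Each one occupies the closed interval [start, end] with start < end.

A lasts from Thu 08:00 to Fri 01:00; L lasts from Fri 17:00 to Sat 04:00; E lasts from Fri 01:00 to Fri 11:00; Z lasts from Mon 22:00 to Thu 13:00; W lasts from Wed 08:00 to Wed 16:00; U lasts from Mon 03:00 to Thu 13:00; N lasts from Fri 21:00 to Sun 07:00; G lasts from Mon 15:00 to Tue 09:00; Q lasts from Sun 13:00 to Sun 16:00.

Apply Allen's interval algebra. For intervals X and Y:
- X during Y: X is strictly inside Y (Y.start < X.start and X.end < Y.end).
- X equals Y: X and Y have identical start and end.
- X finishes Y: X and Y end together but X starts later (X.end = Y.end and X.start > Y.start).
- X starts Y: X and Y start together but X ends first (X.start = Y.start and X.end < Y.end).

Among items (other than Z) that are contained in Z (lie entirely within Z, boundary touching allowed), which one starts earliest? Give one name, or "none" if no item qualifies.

W

Target Z = [Mon 22:00, Thu 13:00].
A [Thu 08:00, Fri 01:00] → overlapped-by → excluded.
E [Fri 01:00, Fri 11:00] → after → excluded.
G [Mon 15:00, Tue 09:00] → overlaps → excluded.
L [Fri 17:00, Sat 04:00] → after → excluded.
N [Fri 21:00, Sun 07:00] → after → excluded.
Q [Sun 13:00, Sun 16:00] → after → excluded.
U [Mon 03:00, Thu 13:00] → finished-by → excluded.
W [Wed 08:00, Wed 16:00] → during → candidate.
Among candidates, earliest start is Wed 08:00 → W.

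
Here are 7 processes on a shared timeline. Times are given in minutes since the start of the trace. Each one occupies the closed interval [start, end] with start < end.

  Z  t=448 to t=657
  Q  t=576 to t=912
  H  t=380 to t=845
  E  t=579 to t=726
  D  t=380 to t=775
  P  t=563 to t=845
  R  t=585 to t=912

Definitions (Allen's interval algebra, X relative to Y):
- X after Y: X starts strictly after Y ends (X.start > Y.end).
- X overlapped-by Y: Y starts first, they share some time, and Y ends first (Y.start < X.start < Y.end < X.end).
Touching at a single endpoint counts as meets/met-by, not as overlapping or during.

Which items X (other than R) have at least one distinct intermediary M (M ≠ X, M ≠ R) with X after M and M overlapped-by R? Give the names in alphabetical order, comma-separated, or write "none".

none

Target R = [t=585, t=912].
Intermediaries M with M overlapped-by R: none.
Union: none.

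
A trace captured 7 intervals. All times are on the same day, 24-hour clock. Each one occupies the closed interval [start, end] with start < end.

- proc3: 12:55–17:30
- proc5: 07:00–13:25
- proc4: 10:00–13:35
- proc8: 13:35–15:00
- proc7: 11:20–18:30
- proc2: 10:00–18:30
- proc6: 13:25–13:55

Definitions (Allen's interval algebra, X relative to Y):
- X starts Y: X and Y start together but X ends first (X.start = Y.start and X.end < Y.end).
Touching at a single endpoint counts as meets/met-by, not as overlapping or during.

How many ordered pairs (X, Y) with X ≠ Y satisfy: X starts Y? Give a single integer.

Checking all 42 ordered pairs for relation 'starts'; matching pairs in alphabetical order:
(proc4, proc2): proc4 starts proc2 ✓
Count: 1.

1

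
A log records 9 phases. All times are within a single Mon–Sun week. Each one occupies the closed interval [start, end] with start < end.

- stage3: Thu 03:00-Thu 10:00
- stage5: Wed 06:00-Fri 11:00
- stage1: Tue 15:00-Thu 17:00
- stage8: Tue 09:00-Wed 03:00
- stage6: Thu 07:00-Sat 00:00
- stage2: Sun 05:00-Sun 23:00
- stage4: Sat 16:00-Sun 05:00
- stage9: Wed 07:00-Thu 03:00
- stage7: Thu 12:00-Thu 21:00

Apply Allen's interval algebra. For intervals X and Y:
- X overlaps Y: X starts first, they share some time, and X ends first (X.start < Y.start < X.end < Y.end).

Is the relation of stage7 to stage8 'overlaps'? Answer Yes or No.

stage7 = [Thu 12:00, Thu 21:00], stage8 = [Tue 09:00, Wed 03:00].
Actual relation of stage7 to stage8: after.
Asked whether 'overlaps' holds → No.

No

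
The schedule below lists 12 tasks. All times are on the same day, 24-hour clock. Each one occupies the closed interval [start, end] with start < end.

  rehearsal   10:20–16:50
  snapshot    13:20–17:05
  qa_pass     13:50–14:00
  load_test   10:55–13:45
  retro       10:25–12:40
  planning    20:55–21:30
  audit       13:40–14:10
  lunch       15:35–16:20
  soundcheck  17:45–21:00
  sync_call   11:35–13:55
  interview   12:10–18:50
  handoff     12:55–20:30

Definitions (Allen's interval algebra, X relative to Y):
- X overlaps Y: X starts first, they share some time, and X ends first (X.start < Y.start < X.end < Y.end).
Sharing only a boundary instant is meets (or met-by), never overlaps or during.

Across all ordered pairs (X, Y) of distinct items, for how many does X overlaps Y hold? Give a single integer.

Checking all 132 ordered pairs for relation 'overlaps'; matching pairs in alphabetical order:
(handoff, soundcheck): handoff overlaps soundcheck ✓
(interview, handoff): interview overlaps handoff ✓
(interview, soundcheck): interview overlaps soundcheck ✓
(load_test, audit): load_test overlaps audit ✓
(load_test, handoff): load_test overlaps handoff ✓
(load_test, interview): load_test overlaps interview ✓
(load_test, snapshot): load_test overlaps snapshot ✓
(load_test, sync_call): load_test overlaps sync_call ✓
(rehearsal, handoff): rehearsal overlaps handoff ✓
(rehearsal, interview): rehearsal overlaps interview ✓
(rehearsal, snapshot): rehearsal overlaps snapshot ✓
(retro, interview): retro overlaps interview ✓
(retro, load_test): retro overlaps load_test ✓
(retro, sync_call): retro overlaps sync_call ✓
(soundcheck, planning): soundcheck overlaps planning ✓
(sync_call, audit): sync_call overlaps audit ✓
(sync_call, handoff): sync_call overlaps handoff ✓
(sync_call, interview): sync_call overlaps interview ✓
(sync_call, qa_pass): sync_call overlaps qa_pass ✓
(sync_call, snapshot): sync_call overlaps snapshot ✓
Count: 20.

20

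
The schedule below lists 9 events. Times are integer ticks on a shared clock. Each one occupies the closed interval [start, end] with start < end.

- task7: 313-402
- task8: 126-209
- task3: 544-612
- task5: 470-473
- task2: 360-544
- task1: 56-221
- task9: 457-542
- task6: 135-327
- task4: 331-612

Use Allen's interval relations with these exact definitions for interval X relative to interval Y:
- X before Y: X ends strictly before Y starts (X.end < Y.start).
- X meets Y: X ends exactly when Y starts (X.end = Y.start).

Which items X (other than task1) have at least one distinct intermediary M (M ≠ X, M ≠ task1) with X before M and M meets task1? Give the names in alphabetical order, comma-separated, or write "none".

none

Target task1 = [56, 221].
Intermediaries M with M meets task1: none.
Union: none.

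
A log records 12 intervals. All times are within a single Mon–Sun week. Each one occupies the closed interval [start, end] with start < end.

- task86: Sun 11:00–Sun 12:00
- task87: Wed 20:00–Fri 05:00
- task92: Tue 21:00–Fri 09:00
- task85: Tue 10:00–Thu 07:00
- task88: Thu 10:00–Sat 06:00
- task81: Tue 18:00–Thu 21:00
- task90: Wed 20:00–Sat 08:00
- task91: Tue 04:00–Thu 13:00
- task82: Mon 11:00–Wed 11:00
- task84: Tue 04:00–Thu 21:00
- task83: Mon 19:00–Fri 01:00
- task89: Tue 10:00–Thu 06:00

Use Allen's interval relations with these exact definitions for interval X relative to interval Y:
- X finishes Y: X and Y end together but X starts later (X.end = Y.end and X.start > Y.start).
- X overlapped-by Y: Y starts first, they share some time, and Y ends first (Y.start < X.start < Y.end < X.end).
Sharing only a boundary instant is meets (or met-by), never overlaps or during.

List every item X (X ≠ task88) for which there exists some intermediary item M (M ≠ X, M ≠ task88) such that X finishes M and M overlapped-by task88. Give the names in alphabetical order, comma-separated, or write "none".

none

Target task88 = [Thu 10:00, Sat 06:00].
Intermediaries M with M overlapped-by task88: none.
Union: none.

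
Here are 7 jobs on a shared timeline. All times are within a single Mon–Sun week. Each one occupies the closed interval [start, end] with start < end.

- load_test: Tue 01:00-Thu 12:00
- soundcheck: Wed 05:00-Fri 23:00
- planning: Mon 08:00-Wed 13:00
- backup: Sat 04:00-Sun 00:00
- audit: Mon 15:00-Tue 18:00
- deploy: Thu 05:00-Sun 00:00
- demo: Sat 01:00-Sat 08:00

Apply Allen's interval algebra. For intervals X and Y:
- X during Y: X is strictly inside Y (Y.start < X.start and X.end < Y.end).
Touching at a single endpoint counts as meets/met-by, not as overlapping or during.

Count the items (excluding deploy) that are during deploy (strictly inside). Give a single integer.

Target deploy = [Thu 05:00, Sun 00:00].
audit [Mon 15:00, Tue 18:00] → before → no.
backup [Sat 04:00, Sun 00:00] → finishes → no.
demo [Sat 01:00, Sat 08:00] → during → counts.
load_test [Tue 01:00, Thu 12:00] → overlaps → no.
planning [Mon 08:00, Wed 13:00] → before → no.
soundcheck [Wed 05:00, Fri 23:00] → overlaps → no.
Total: 1.

1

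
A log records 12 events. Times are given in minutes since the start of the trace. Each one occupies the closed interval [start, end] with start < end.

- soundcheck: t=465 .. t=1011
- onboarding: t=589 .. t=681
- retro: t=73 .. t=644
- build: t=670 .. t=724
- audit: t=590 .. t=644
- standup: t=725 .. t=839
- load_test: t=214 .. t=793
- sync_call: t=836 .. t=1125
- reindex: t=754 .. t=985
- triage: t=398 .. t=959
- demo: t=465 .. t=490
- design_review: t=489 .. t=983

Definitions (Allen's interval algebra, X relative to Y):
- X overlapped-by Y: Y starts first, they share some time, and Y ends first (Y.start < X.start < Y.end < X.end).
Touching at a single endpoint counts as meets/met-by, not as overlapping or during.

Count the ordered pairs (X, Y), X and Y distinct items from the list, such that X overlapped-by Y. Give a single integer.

Checking all 132 ordered pairs for relation 'overlapped-by'; matching pairs in alphabetical order:
(build, onboarding): build overlapped-by onboarding ✓
(design_review, demo): design_review overlapped-by demo ✓
(design_review, load_test): design_review overlapped-by load_test ✓
(design_review, retro): design_review overlapped-by retro ✓
(design_review, triage): design_review overlapped-by triage ✓
(load_test, retro): load_test overlapped-by retro ✓
(onboarding, retro): onboarding overlapped-by retro ✓
(reindex, design_review): reindex overlapped-by design_review ✓
(reindex, load_test): reindex overlapped-by load_test ✓
(reindex, standup): reindex overlapped-by standup ✓
(reindex, triage): reindex overlapped-by triage ✓
(soundcheck, load_test): soundcheck overlapped-by load_test ✓
(soundcheck, retro): soundcheck overlapped-by retro ✓
(soundcheck, triage): soundcheck overlapped-by triage ✓
(standup, load_test): standup overlapped-by load_test ✓
(sync_call, design_review): sync_call overlapped-by design_review ✓
(sync_call, reindex): sync_call overlapped-by reindex ✓
(sync_call, soundcheck): sync_call overlapped-by soundcheck ✓
(sync_call, standup): sync_call overlapped-by standup ✓
(sync_call, triage): sync_call overlapped-by triage ✓
(triage, load_test): triage overlapped-by load_test ✓
(triage, retro): triage overlapped-by retro ✓
Count: 22.

22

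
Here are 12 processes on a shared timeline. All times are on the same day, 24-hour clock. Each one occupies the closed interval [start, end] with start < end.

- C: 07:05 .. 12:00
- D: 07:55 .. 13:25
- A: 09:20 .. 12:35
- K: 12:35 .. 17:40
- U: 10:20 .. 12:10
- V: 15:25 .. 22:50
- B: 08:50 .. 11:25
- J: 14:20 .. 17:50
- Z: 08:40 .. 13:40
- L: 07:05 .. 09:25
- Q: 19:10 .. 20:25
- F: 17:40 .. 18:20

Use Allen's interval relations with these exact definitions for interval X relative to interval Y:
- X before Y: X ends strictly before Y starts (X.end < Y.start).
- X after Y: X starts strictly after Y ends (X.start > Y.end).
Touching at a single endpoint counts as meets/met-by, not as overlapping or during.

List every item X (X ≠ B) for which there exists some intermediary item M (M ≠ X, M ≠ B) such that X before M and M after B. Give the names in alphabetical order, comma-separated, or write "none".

A, C, D, F, J, K, L, U, Z

Target B = [08:50, 11:25].
Intermediaries M with M after B: F, J, K, Q, V.
Via F — items with X before F: A, C, D, L, U, Z.
Via J — items with X before J: A, C, D, L, U, Z.
Via K — items with X before K: C, L, U.
Via Q — items with X before Q: A, C, D, F, J, K, L, U, Z.
Via V — items with X before V: A, C, D, L, U, Z.
Union: A, C, D, F, J, K, L, U, Z.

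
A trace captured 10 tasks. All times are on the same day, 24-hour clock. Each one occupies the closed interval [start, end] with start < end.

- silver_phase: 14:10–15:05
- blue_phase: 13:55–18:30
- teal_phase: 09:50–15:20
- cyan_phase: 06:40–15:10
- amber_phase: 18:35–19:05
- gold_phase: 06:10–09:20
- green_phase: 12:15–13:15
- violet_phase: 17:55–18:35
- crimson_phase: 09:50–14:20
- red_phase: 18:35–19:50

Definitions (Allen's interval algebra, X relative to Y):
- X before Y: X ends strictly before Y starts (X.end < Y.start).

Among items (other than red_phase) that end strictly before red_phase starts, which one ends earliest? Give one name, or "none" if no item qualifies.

gold_phase

Target red_phase = [18:35, 19:50].
amber_phase [18:35, 19:05] → starts → excluded.
blue_phase [13:55, 18:30] → before → candidate.
crimson_phase [09:50, 14:20] → before → candidate.
cyan_phase [06:40, 15:10] → before → candidate.
gold_phase [06:10, 09:20] → before → candidate.
green_phase [12:15, 13:15] → before → candidate.
silver_phase [14:10, 15:05] → before → candidate.
teal_phase [09:50, 15:20] → before → candidate.
violet_phase [17:55, 18:35] → meets → excluded.
Among candidates, earliest end is 09:20 → gold_phase.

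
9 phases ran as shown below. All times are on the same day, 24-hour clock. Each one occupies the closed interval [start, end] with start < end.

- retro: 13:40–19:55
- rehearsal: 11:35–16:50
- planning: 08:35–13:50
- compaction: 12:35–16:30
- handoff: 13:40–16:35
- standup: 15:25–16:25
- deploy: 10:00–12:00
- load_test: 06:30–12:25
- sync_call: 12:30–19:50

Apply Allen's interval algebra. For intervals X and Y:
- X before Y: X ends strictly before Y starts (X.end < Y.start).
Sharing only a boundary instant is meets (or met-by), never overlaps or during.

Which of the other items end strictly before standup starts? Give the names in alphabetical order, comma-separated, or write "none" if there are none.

deploy, load_test, planning

Target standup = [15:25, 16:25].
compaction [12:35, 16:30] → contains → no.
deploy [10:00, 12:00] → before → yes.
handoff [13:40, 16:35] → contains → no.
load_test [06:30, 12:25] → before → yes.
planning [08:35, 13:50] → before → yes.
rehearsal [11:35, 16:50] → contains → no.
retro [13:40, 19:55] → contains → no.
sync_call [12:30, 19:50] → contains → no.
Result: deploy, load_test, planning.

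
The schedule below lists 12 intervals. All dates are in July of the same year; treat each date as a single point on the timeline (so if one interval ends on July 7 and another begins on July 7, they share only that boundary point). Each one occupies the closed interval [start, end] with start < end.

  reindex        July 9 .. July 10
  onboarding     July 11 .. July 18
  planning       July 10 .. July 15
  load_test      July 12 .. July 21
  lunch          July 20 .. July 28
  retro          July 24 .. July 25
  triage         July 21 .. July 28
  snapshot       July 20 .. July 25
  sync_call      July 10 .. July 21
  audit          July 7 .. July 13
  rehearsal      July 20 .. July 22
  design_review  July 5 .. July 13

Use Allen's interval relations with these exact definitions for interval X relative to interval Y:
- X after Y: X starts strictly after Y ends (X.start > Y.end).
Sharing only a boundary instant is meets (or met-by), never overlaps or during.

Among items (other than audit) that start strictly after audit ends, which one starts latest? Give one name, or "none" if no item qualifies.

retro

Target audit = [July 7, July 13].
design_review [July 5, July 13] → finished-by → excluded.
load_test [July 12, July 21] → overlapped-by → excluded.
lunch [July 20, July 28] → after → candidate.
onboarding [July 11, July 18] → overlapped-by → excluded.
planning [July 10, July 15] → overlapped-by → excluded.
rehearsal [July 20, July 22] → after → candidate.
reindex [July 9, July 10] → during → excluded.
retro [July 24, July 25] → after → candidate.
snapshot [July 20, July 25] → after → candidate.
sync_call [July 10, July 21] → overlapped-by → excluded.
triage [July 21, July 28] → after → candidate.
Among candidates, latest start is July 24 → retro.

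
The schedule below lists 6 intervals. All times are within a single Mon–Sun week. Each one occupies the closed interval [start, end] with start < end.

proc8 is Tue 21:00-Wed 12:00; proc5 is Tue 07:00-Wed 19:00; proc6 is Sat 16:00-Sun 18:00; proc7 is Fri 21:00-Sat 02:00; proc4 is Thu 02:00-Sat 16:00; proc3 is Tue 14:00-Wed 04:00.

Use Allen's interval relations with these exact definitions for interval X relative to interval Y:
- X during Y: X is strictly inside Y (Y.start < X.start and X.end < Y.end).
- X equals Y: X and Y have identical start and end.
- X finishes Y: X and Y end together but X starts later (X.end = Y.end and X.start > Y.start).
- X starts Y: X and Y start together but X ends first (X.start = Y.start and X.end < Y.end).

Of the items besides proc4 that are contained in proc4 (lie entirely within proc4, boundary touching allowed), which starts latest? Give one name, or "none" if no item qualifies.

Target proc4 = [Thu 02:00, Sat 16:00].
proc3 [Tue 14:00, Wed 04:00] → before → excluded.
proc5 [Tue 07:00, Wed 19:00] → before → excluded.
proc6 [Sat 16:00, Sun 18:00] → met-by → excluded.
proc7 [Fri 21:00, Sat 02:00] → during → candidate.
proc8 [Tue 21:00, Wed 12:00] → before → excluded.
Among candidates, latest start is Fri 21:00 → proc7.

proc7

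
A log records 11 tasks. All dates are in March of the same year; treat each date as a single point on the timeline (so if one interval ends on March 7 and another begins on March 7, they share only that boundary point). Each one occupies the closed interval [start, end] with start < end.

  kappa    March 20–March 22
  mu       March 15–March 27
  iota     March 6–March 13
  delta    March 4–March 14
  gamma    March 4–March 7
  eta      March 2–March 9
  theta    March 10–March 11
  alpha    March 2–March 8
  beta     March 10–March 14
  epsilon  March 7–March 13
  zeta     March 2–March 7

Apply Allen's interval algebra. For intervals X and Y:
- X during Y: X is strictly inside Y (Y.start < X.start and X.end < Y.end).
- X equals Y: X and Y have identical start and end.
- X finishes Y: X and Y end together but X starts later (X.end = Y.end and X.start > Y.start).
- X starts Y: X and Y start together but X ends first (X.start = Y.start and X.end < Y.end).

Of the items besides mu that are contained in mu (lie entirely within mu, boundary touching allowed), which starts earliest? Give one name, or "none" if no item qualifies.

kappa

Target mu = [March 15, March 27].
alpha [March 2, March 8] → before → excluded.
beta [March 10, March 14] → before → excluded.
delta [March 4, March 14] → before → excluded.
epsilon [March 7, March 13] → before → excluded.
eta [March 2, March 9] → before → excluded.
gamma [March 4, March 7] → before → excluded.
iota [March 6, March 13] → before → excluded.
kappa [March 20, March 22] → during → candidate.
theta [March 10, March 11] → before → excluded.
zeta [March 2, March 7] → before → excluded.
Among candidates, earliest start is March 20 → kappa.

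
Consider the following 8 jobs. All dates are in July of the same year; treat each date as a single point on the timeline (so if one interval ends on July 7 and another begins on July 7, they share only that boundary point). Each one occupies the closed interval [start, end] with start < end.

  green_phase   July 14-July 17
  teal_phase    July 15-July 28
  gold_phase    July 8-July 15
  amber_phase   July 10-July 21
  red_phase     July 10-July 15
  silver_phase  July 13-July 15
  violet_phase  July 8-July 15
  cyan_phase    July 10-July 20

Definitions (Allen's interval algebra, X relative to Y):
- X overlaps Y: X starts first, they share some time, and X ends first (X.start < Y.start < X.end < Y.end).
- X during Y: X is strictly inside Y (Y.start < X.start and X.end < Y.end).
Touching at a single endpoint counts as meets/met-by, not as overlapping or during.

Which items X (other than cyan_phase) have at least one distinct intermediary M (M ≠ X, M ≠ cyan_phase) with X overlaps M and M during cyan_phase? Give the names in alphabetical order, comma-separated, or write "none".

gold_phase, red_phase, silver_phase, violet_phase

Target cyan_phase = [July 10, July 20].
Intermediaries M with M during cyan_phase: green_phase, silver_phase.
Via green_phase — items with X overlaps green_phase: gold_phase, red_phase, silver_phase, violet_phase.
Via silver_phase — items with X overlaps silver_phase: none.
Union: gold_phase, red_phase, silver_phase, violet_phase.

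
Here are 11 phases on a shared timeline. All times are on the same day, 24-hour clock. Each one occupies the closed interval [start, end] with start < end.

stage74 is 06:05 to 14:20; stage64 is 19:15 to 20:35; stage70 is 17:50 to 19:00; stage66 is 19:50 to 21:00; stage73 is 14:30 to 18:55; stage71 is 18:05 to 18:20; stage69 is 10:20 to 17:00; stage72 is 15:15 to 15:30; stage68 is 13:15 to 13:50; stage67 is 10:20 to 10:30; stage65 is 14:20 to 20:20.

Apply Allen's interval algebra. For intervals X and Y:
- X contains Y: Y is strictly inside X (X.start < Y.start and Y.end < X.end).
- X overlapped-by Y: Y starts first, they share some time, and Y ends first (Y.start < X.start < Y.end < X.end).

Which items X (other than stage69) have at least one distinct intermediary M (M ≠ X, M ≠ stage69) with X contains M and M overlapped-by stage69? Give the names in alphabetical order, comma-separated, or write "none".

stage65

Target stage69 = [10:20, 17:00].
Intermediaries M with M overlapped-by stage69: stage65, stage73.
Via stage65 — items with X contains stage65: none.
Via stage73 — items with X contains stage73: stage65.
Union: stage65.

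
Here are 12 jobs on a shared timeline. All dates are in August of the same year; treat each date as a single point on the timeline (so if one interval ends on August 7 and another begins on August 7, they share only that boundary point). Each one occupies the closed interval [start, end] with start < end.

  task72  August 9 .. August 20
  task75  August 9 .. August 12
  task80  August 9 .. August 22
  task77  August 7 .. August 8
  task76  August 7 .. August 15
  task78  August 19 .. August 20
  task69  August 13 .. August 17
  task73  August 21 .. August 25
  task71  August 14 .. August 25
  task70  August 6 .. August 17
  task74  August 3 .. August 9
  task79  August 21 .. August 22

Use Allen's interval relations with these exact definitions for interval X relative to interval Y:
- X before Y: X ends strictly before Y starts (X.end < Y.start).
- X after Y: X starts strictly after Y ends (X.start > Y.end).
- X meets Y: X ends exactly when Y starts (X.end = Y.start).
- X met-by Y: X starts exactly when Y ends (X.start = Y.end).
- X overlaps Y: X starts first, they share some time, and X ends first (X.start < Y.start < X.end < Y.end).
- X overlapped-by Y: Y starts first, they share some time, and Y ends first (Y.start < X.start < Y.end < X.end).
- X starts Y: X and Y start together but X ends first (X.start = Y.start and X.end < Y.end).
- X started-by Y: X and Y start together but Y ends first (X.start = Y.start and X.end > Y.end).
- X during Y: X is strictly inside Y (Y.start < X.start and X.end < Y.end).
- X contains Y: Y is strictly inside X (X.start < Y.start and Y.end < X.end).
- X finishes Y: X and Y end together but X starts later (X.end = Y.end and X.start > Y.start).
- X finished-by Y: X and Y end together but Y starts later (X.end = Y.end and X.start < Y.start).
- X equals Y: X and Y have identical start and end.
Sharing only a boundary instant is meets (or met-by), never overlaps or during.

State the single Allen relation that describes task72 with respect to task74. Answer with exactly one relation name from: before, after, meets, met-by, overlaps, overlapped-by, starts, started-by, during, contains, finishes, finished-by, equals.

met-by

task72 = [August 9, August 20]; task74 = [August 3, August 9].
Compare endpoints: task72.start > task74.start, task72.start = task74.end, task72.end > task74.start, task72.end > task74.end.
That pattern is 'met-by'.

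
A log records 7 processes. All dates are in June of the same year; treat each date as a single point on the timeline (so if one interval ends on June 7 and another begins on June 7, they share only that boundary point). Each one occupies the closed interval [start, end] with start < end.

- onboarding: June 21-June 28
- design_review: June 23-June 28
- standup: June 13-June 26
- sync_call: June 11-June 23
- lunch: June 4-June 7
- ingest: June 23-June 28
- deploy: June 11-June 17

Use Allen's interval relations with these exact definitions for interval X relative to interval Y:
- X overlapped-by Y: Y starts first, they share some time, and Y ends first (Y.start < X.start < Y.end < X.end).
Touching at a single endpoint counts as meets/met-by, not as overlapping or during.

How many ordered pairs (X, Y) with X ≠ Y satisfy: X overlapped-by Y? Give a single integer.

Checking all 42 ordered pairs for relation 'overlapped-by'; matching pairs in alphabetical order:
(design_review, standup): design_review overlapped-by standup ✓
(ingest, standup): ingest overlapped-by standup ✓
(onboarding, standup): onboarding overlapped-by standup ✓
(onboarding, sync_call): onboarding overlapped-by sync_call ✓
(standup, deploy): standup overlapped-by deploy ✓
(standup, sync_call): standup overlapped-by sync_call ✓
Count: 6.

6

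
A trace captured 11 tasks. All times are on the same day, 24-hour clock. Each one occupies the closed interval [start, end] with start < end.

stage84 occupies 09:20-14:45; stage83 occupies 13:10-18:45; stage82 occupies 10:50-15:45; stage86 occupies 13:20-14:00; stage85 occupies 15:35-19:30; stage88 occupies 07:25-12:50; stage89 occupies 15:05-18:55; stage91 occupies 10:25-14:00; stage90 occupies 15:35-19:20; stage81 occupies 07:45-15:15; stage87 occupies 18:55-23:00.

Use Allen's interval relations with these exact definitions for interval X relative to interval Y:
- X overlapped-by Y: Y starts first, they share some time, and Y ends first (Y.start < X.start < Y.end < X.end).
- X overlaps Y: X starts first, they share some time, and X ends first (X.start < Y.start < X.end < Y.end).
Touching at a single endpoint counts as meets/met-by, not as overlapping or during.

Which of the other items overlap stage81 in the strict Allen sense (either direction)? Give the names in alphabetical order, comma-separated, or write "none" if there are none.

stage82, stage83, stage88, stage89

Target stage81 = [07:45, 15:15].
stage82 [10:50, 15:45] → overlapped-by → yes.
stage83 [13:10, 18:45] → overlapped-by → yes.
stage84 [09:20, 14:45] → during → no.
stage85 [15:35, 19:30] → after → no.
stage86 [13:20, 14:00] → during → no.
stage87 [18:55, 23:00] → after → no.
stage88 [07:25, 12:50] → overlaps → yes.
stage89 [15:05, 18:55] → overlapped-by → yes.
stage90 [15:35, 19:20] → after → no.
stage91 [10:25, 14:00] → during → no.
Result: stage82, stage83, stage88, stage89.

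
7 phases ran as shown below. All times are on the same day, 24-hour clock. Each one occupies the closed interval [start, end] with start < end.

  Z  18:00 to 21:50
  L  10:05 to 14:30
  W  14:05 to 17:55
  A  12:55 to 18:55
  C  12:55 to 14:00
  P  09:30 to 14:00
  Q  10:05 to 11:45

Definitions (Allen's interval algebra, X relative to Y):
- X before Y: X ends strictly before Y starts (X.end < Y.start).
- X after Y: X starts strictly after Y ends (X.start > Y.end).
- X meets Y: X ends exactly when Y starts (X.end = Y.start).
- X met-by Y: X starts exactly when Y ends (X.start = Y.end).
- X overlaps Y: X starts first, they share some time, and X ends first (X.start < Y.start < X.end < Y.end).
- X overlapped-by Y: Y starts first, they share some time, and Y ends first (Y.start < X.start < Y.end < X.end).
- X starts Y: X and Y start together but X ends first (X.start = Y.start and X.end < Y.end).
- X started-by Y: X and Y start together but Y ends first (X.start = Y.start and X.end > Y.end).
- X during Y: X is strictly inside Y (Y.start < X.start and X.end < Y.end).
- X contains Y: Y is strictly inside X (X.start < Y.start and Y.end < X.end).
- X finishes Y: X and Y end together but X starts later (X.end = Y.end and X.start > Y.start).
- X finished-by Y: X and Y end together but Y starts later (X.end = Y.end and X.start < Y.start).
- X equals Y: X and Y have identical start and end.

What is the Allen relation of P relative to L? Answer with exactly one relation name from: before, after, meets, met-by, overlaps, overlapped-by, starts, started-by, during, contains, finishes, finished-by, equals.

P = [09:30, 14:00]; L = [10:05, 14:30].
Compare endpoints: P.start < L.start, P.start < L.end, P.end > L.start, P.end < L.end.
That pattern is 'overlaps'.

overlaps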